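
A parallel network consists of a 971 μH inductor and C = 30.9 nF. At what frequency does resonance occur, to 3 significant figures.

ω₀ = 1/√(LC) = 1/√(0.000971 × 3.09e-08) = 182600 rad/s
f₀ = ω₀/(2π) = 29.1 kHz

29.1 kHz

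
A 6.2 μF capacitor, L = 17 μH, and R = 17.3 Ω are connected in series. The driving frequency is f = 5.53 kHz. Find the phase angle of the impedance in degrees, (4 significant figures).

ω = 2πf = 34750 rad/s
X_L = ωL = 0.5907 Ω
X_C = 1/(ωC) = 4.642 Ω
Net reactance X = X_L − X_C = -4.051 Ω
Z = 17.30 − j4.051 Ω
|Z| = √(17.30² + 4.051²) = 17.77 Ω
∠Z = arctan(-4.051/17.30) = -13.18°

-13.18°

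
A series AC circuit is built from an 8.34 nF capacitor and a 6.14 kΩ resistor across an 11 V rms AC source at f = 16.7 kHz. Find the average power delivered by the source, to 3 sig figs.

ω = 2πf = 104900 rad/s
X_C = 1/(ωC) = 1140 Ω
Z = 6140 − j1140 Ω
|Z| = √(6140² + 1140²) = 6250 Ω
∠Z = arctan(-1140/6140) = -10.5°
I = V/|Z| = 1.76 mA
P = VI cos φ = 11 × 0.00176 × cos(-10.5°) = 19.0 mW

19.0 mW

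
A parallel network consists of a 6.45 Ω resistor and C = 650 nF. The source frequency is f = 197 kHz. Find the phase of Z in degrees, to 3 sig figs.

ω = 2πf = 1.238e+06 rad/s
X_C = 1/(ωC) = 1.24 Ω
Parallel: admittances add. Y = 1/R + jωC
Y = (0.155 + j0.805) S
|Y| = 0.819 S → |Z| = 1/|Y| = 1.22 Ω, ∠Z = −∠Y = -79.1°

-79.1°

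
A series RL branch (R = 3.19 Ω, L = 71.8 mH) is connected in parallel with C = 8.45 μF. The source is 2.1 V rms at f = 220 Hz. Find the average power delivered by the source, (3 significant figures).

ω = 2πf = 1382 rad/s
X_L = ωL = 99.2 Ω
X_C = 1/(ωC) = 85.6 Ω
Branch 1 (R+jX_L): Z₁ = 3.19 + j99.2 Ω, |Z₁| = 99.3 Ω
Branch 2 (−jX_C): Z₂ = −j85.6 Ω
Parallel: Z = Z₁Z₂/(Z₁+Z₂), |Z| = 607 Ω, ∠Z = -78.7°
I = V/|Z| = 3.46 mA
P = VI cos φ = 2.1 × 0.00346 × cos(-78.7°) = 1.43 mW

1.43 mW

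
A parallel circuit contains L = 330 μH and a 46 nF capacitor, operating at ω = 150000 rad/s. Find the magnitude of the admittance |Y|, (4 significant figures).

13.30 mS

X_L = ωL = 49.50 Ω
X_C = 1/(ωC) = 144.9 Ω
Parallel: admittances add. Y = 1/(jωL) + jωC
Y = (0 − j0.01330) S
|Y| = 0.01330 S → |Z| = 1/|Y| = 75.18 Ω, ∠Z = −∠Y = 90.00°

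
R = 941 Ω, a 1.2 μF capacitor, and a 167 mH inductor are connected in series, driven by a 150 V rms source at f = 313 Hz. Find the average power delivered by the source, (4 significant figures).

ω = 2πf = 1967 rad/s
X_L = ωL = 328.4 Ω
X_C = 1/(ωC) = 423.7 Ω
Net reactance X = X_L − X_C = -95.31 Ω
Z = 941.0 − j95.31 Ω
|Z| = √(941.0² + 95.31²) = 945.8 Ω
∠Z = arctan(-95.31/941.0) = -5.783°
I = V/|Z| = 158.6 mA
P = VI cos φ = 150 × 0.1586 × cos(-5.783°) = 23.67 W

23.67 W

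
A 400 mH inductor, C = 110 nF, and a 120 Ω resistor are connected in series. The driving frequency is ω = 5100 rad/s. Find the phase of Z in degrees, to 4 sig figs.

65.01°

X_L = ωL = 2040 Ω
X_C = 1/(ωC) = 1783 Ω
Net reactance X = X_L − X_C = 257.5 Ω
Z = 120.0 + j257.5 Ω
|Z| = √(120.0² + 257.5²) = 284.1 Ω
∠Z = arctan(257.5/120.0) = 65.01°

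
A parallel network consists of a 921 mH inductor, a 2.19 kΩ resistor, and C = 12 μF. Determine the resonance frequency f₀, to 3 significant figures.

47.9 Hz

ω₀ = 1/√(LC) = 1/√(0.921 × 1.2e-05) = 300.8 rad/s
f₀ = ω₀/(2π) = 47.9 Hz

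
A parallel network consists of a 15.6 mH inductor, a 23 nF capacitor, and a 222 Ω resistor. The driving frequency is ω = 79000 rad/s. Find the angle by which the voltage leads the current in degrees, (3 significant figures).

-12.6°

X_L = ωL = 1230 Ω
X_C = 1/(ωC) = 550 Ω
Parallel: admittances add. Y = 1/R + 1/(jωL) + jωC
Y = (0.00450 + j0.00101) S
|Y| = 0.00462 S → |Z| = 1/|Y| = 217 Ω, ∠Z = −∠Y = -12.6°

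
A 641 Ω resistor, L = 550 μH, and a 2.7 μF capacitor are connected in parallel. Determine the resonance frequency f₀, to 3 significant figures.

ω₀ = 1/√(LC) = 1/√(0.00055 × 2.7e-06) = 25950 rad/s
f₀ = ω₀/(2π) = 4.13 kHz

4.13 kHz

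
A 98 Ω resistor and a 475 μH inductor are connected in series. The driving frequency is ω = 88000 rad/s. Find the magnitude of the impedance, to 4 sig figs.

X_L = ωL = 41.80 Ω
Z = 98.00 + j41.80 Ω
|Z| = √(98.00² + 41.80²) = 106.5 Ω

106.5 Ω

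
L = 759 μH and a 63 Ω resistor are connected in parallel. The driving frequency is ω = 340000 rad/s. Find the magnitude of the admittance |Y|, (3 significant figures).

X_L = ωL = 258 Ω
Parallel: admittances add. Y = 1/R + 1/(jωL)
Y = (0.0159 − j0.00388) S
|Y| = 0.0163 S → |Z| = 1/|Y| = 61.2 Ω, ∠Z = −∠Y = 13.7°

16.3 mS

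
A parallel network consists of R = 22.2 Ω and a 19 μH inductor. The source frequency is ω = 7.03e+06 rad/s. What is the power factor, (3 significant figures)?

X_L = ωL = 134 Ω
Parallel: admittances add. Y = 1/R + 1/(jωL)
Y = (0.0450 − j0.00749) S
|Y| = 0.0457 S → |Z| = 1/|Y| = 21.9 Ω, ∠Z = −∠Y = 9.44°
cos φ = cos(9.44°) = 0.986

0.986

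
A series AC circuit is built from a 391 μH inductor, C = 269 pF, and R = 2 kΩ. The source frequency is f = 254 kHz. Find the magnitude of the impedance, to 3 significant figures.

2630 Ω

ω = 2πf = 1.596e+06 rad/s
X_L = ωL = 624 Ω
X_C = 1/(ωC) = 2330 Ω
Net reactance X = X_L − X_C = -1710 Ω
Z = 2000 − j1710 Ω
|Z| = √(2000² + 1710²) = 2630 Ω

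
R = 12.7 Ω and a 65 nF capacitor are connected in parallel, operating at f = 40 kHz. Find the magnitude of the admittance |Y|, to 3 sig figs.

80.4 mS

ω = 2πf = 251300 rad/s
X_C = 1/(ωC) = 61.2 Ω
Parallel: admittances add. Y = 1/R + jωC
Y = (0.0787 + j0.0163) S
|Y| = 0.0804 S → |Z| = 1/|Y| = 12.4 Ω, ∠Z = −∠Y = -11.7°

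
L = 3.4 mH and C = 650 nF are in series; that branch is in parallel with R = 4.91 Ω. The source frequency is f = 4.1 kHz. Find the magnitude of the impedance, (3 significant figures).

ω = 2πf = 25760 rad/s
X_L = ωL = 87.6 Ω
X_C = 1/(ωC) = 59.7 Ω
Branch 1: Z₁ = R = 4.91 Ω
Branch 2 (series LC): Z₂ = j(X_L − X_C) = j27.9 Ω
Parallel: Z = Z₁Z₂/(Z₁+Z₂), |Z| = 4.84 Ω, ∠Z = 9.99°

4.84 Ω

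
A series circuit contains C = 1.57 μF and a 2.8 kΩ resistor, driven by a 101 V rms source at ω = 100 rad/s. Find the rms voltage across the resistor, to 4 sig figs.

40.65 V

X_C = 1/(ωC) = 6369 Ω
Z = 2800 − j6369 Ω
|Z| = √(2800² + 6369²) = 6958 Ω
I = V/|Z| = 14.52 mA
V_R = I·|Z_R| = 0.01452 × 2800 = 40.65 V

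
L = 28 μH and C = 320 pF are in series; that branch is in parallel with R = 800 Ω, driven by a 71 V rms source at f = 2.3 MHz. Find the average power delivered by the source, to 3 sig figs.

ω = 2πf = 1.445e+07 rad/s
X_L = ωL = 405 Ω
X_C = 1/(ωC) = 216 Ω
Branch 1: Z₁ = R = 800 Ω
Branch 2 (series LC): Z₂ = j(X_L − X_C) = j188 Ω
Parallel: Z = Z₁Z₂/(Z₁+Z₂), |Z| = 183 Ω, ∠Z = 76.7°
I = V/|Z| = 387 mA
P = VI cos φ = 71 × 0.387 × cos(76.7°) = 6.30 W

6.30 W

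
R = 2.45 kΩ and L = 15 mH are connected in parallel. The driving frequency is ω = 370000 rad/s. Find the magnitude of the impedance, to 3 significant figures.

X_L = ωL = 5550 Ω
Parallel: admittances add. Y = 1/R + 1/(jωL)
Y = (0.000408 − j0.000180) S
|Y| = 0.000446 S → |Z| = 1/|Y| = 2240 Ω, ∠Z = −∠Y = 23.8°

2240 Ω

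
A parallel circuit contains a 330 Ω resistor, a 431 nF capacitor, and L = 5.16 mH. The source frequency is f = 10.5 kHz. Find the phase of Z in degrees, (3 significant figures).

-83.2°

ω = 2πf = 65970 rad/s
X_L = ωL = 340 Ω
X_C = 1/(ωC) = 35.2 Ω
Parallel: admittances add. Y = 1/R + 1/(jωL) + jωC
Y = (0.00303 + j0.0255) S
|Y| = 0.0257 S → |Z| = 1/|Y| = 38.9 Ω, ∠Z = −∠Y = -83.2°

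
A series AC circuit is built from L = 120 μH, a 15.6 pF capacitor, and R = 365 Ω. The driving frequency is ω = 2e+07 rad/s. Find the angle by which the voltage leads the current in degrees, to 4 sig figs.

-65.61°

X_L = ωL = 2400 Ω
X_C = 1/(ωC) = 3205 Ω
Net reactance X = X_L − X_C = -805.1 Ω
Z = 365.0 − j805.1 Ω
|Z| = √(365.0² + 805.1²) = 884.0 Ω
∠Z = arctan(-805.1/365.0) = -65.61°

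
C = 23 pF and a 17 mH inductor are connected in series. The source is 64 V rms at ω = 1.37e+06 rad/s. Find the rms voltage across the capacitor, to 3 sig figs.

X_L = ωL = 23300 Ω
X_C = 1/(ωC) = 31700 Ω
Net reactance X = X_L − X_C = -8450 Ω
Z = − j8450 Ω
|Z| = √(0² + 8450²) = 8450 Ω
I = V/|Z| = 7.58 mA
V_C = I·|Z_C| = 0.00758 × 31700 = 240 V

240 V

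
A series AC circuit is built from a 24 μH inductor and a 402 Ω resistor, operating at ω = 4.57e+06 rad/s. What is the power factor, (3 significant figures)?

0.965

X_L = ωL = 110 Ω
Z = 402 + j110 Ω
|Z| = √(402² + 110²) = 417 Ω
∠Z = arctan(110/402) = 15.3°
cos φ = cos(15.3°) = 0.965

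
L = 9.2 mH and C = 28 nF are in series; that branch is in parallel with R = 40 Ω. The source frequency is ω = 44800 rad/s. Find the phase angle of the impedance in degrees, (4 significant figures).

-5.931°

X_L = ωL = 412.2 Ω
X_C = 1/(ωC) = 797.2 Ω
Branch 1: Z₁ = R = 40.00 Ω
Branch 2 (series LC): Z₂ = j(X_L − X_C) = −j385.0 Ω
Parallel: Z = Z₁Z₂/(Z₁+Z₂), |Z| = 39.79 Ω, ∠Z = -5.931°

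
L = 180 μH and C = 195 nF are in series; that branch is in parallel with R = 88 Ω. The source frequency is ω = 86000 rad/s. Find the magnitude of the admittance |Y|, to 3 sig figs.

X_L = ωL = 15.5 Ω
X_C = 1/(ωC) = 59.6 Ω
Branch 1: Z₁ = R = 88.0 Ω
Branch 2 (series LC): Z₂ = j(X_L − X_C) = −j44.2 Ω
Parallel: Z = Z₁Z₂/(Z₁+Z₂), |Z| = 39.5 Ω, ∠Z = -63.4°
|Y| = 1/|Z| = 25.3 mS

25.3 mS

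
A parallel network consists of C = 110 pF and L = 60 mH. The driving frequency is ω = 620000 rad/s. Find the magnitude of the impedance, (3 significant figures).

X_L = ωL = 37200 Ω
X_C = 1/(ωC) = 14700 Ω
Parallel: admittances add. Y = 1/(jωL) + jωC
Y = (0 + j4.13e-05) S
|Y| = 4.13e-05 S → |Z| = 1/|Y| = 24200 Ω, ∠Z = −∠Y = -90.0°

24200 Ω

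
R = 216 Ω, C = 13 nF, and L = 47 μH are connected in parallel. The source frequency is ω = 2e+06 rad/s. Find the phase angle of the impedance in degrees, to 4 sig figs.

X_L = ωL = 94.00 Ω
X_C = 1/(ωC) = 38.46 Ω
Parallel: admittances add. Y = 1/R + 1/(jωL) + jωC
Y = (0.004630 + j0.01536) S
|Y| = 0.01604 S → |Z| = 1/|Y| = 62.33 Ω, ∠Z = −∠Y = -73.23°

-73.23°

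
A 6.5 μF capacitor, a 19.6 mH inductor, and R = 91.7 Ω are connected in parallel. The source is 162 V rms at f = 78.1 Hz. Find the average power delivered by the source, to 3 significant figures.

286 W

ω = 2πf = 490.7 rad/s
X_L = ωL = 9.62 Ω
X_C = 1/(ωC) = 314 Ω
Parallel: admittances add. Y = 1/R + 1/(jωL) + jωC
Y = (0.0109 − j0.101) S
|Y| = 0.101 S → |Z| = 1/|Y| = 9.86 Ω, ∠Z = −∠Y = 83.8°
I = V/|Z| = 16.4 A
P = VI cos φ = 162 × 16.4 × cos(83.8°) = 286 W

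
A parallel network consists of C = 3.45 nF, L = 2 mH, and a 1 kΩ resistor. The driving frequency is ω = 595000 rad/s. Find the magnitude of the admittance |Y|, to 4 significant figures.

X_L = ωL = 1190 Ω
X_C = 1/(ωC) = 487.2 Ω
Parallel: admittances add. Y = 1/R + 1/(jωL) + jωC
Y = (0.001000 + j0.001212) S
|Y| = 0.001572 S → |Z| = 1/|Y| = 636.3 Ω, ∠Z = −∠Y = -50.48°

1.572 mS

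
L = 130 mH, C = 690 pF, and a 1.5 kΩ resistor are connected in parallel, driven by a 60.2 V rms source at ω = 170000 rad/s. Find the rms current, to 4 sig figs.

40.37 mA

X_L = ωL = 22100 Ω
X_C = 1/(ωC) = 8525 Ω
Parallel: admittances add. Y = 1/R + 1/(jωL) + jωC
Y = (0.0006667 + j7.205e-05) S
|Y| = 0.0006705 S → |Z| = 1/|Y| = 1491 Ω, ∠Z = −∠Y = -6.168°
I = V/|Z| = 60.2/1491 = 40.37 mA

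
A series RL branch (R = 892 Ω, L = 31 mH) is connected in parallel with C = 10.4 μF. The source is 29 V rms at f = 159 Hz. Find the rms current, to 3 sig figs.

ω = 2πf = 999.0 rad/s
X_L = ωL = 31.0 Ω
X_C = 1/(ωC) = 96.2 Ω
Branch 1 (R+jX_L): Z₁ = 892 + j31.0 Ω, |Z₁| = 893 Ω
Branch 2 (−jX_C): Z₂ = −j96.2 Ω
Parallel: Z = Z₁Z₂/(Z₁+Z₂), |Z| = 96.0 Ω, ∠Z = -83.8°
I = V/|Z| = 29/96.0 = 302 mA

302 mA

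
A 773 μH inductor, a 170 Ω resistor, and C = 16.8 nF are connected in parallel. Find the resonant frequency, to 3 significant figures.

ω₀ = 1/√(LC) = 1/√(0.000773 × 1.68e-08) = 277500 rad/s
f₀ = ω₀/(2π) = 44.2 kHz

44.2 kHz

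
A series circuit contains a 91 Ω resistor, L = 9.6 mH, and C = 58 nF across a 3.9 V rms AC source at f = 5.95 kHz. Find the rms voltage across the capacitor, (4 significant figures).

ω = 2πf = 37380 rad/s
X_L = ωL = 358.9 Ω
X_C = 1/(ωC) = 461.2 Ω
Net reactance X = X_L − X_C = -102.3 Ω
Z = 91.00 − j102.3 Ω
|Z| = √(91.00² + 102.3²) = 136.9 Ω
I = V/|Z| = 28.49 mA
V_C = I·|Z_C| = 0.02849 × 461.2 = 13.14 V

13.14 V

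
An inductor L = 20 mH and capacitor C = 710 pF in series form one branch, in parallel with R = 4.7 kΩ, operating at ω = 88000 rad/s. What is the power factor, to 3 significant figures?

0.950

X_L = ωL = 1760 Ω
X_C = 1/(ωC) = 16000 Ω
Branch 1: Z₁ = R = 4700 Ω
Branch 2 (series LC): Z₂ = j(X_L − X_C) = −j14200 Ω
Parallel: Z = Z₁Z₂/(Z₁+Z₂), |Z| = 4460 Ω, ∠Z = -18.3°
cos φ = cos(-18.3°) = 0.950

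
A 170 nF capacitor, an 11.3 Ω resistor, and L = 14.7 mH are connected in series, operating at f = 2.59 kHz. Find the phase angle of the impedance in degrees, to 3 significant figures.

ω = 2πf = 16270 rad/s
X_L = ωL = 239 Ω
X_C = 1/(ωC) = 361 Ω
Net reactance X = X_L − X_C = -122 Ω
Z = 11.3 − j122 Ω
|Z| = √(11.3² + 122²) = 123 Ω
∠Z = arctan(-122/11.3) = -84.7°

-84.7°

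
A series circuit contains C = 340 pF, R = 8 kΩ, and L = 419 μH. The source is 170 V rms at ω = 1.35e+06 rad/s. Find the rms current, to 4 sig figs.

X_L = ωL = 565.6 Ω
X_C = 1/(ωC) = 2179 Ω
Net reactance X = X_L − X_C = -1613 Ω
Z = 8000 − j1613 Ω
|Z| = √(8000² + 1613²) = 8161 Ω
I = V/|Z| = 170/8161 = 20.83 mA

20.83 mA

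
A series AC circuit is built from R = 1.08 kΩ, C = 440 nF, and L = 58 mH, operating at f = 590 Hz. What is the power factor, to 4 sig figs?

ω = 2πf = 3707 rad/s
X_L = ωL = 215.0 Ω
X_C = 1/(ωC) = 613.1 Ω
Net reactance X = X_L − X_C = -398.1 Ω
Z = 1080 − j398.1 Ω
|Z| = √(1080² + 398.1²) = 1151 Ω
∠Z = arctan(-398.1/1080) = -20.23°
cos φ = cos(-20.23°) = 0.9383

0.9383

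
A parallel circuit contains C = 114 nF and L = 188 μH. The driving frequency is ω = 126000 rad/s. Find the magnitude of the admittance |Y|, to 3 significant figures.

X_L = ωL = 23.7 Ω
X_C = 1/(ωC) = 69.6 Ω
Parallel: admittances add. Y = 1/(jωL) + jωC
Y = (0 − j0.0279) S
|Y| = 0.0279 S → |Z| = 1/|Y| = 35.9 Ω, ∠Z = −∠Y = 90.0°

27.9 mS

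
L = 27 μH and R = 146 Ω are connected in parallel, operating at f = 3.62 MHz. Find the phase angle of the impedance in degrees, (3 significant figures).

13.4°

ω = 2πf = 2.275e+07 rad/s
X_L = ωL = 614 Ω
Parallel: admittances add. Y = 1/R + 1/(jωL)
Y = (0.00685 − j0.00163) S
|Y| = 0.00704 S → |Z| = 1/|Y| = 142 Ω, ∠Z = −∠Y = 13.4°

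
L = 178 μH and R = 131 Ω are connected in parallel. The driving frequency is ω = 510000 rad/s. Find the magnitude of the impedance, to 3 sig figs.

X_L = ωL = 90.8 Ω
Parallel: admittances add. Y = 1/R + 1/(jωL)
Y = (0.00763 − j0.0110) S
|Y| = 0.0134 S → |Z| = 1/|Y| = 74.6 Ω, ∠Z = −∠Y = 55.3°

74.6 Ω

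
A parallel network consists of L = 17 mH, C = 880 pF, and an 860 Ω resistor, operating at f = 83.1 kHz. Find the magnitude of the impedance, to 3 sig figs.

ω = 2πf = 522100 rad/s
X_L = ωL = 8880 Ω
X_C = 1/(ωC) = 2180 Ω
Parallel: admittances add. Y = 1/R + 1/(jωL) + jωC
Y = (0.00116 + j0.000347) S
|Y| = 0.00121 S → |Z| = 1/|Y| = 824 Ω, ∠Z = −∠Y = -16.6°

824 Ω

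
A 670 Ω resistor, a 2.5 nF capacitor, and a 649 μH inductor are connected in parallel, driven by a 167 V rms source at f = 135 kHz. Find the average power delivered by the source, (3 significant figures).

ω = 2πf = 848200 rad/s
X_L = ωL = 551 Ω
X_C = 1/(ωC) = 472 Ω
Parallel: admittances add. Y = 1/R + 1/(jωL) + jωC
Y = (0.00149 + j0.000304) S
|Y| = 0.00152 S → |Z| = 1/|Y| = 657 Ω, ∠Z = −∠Y = -11.5°
I = V/|Z| = 254 mA
P = VI cos φ = 167 × 0.254 × cos(-11.5°) = 41.6 W

41.6 W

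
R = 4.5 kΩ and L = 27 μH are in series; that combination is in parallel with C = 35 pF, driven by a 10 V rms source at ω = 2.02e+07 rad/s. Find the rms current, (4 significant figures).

X_L = ωL = 545.4 Ω
X_C = 1/(ωC) = 1414 Ω
Branch 1 (R+jX_L): Z₁ = 4500 + j545.4 Ω, |Z₁| = 4533 Ω
Branch 2 (−jX_C): Z₂ = −j1414 Ω
Parallel: Z = Z₁Z₂/(Z₁+Z₂), |Z| = 1399 Ω, ∠Z = -72.16°
I = V/|Z| = 10/1399 = 7.148 mA

7.148 mA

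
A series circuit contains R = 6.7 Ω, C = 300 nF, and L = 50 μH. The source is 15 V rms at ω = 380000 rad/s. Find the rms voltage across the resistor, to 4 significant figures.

X_L = ωL = 19.00 Ω
X_C = 1/(ωC) = 8.772 Ω
Net reactance X = X_L − X_C = 10.23 Ω
Z = 6.700 + j10.23 Ω
|Z| = √(6.700² + 10.23²) = 12.23 Ω
I = V/|Z| = 1.227 A
V_R = I·|Z_R| = 1.227 × 6.700 = 8.219 V

8.219 V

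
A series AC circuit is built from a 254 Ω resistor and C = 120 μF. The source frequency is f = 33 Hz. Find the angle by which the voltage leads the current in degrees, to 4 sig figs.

-8.991°

ω = 2πf = 207.3 rad/s
X_C = 1/(ωC) = 40.19 Ω
Z = 254.0 − j40.19 Ω
|Z| = √(254.0² + 40.19²) = 257.2 Ω
∠Z = arctan(-40.19/254.0) = -8.991°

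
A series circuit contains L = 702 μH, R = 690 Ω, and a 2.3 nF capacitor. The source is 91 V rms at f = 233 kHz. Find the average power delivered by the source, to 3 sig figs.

5.66 W

ω = 2πf = 1.464e+06 rad/s
X_L = ωL = 1030 Ω
X_C = 1/(ωC) = 297 Ω
Net reactance X = X_L − X_C = 731 Ω
Z = 690 + j731 Ω
|Z| = √(690² + 731²) = 1010 Ω
∠Z = arctan(731/690) = 46.6°
I = V/|Z| = 90.5 mA
P = VI cos φ = 91 × 0.0905 × cos(46.6°) = 5.66 W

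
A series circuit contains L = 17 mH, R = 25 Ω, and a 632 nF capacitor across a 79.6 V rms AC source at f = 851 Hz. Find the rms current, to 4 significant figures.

ω = 2πf = 5347 rad/s
X_L = ωL = 90.90 Ω
X_C = 1/(ωC) = 295.9 Ω
Net reactance X = X_L − X_C = -205.0 Ω
Z = 25.00 − j205.0 Ω
|Z| = √(25.00² + 205.0²) = 206.5 Ω
I = V/|Z| = 79.6/206.5 = 385.4 mA

385.4 mA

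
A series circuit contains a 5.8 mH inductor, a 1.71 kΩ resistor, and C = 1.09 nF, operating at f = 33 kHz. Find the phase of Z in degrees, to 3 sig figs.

-62.0°

ω = 2πf = 207300 rad/s
X_L = ωL = 1200 Ω
X_C = 1/(ωC) = 4420 Ω
Net reactance X = X_L − X_C = -3220 Ω
Z = 1710 − j3220 Ω
|Z| = √(1710² + 3220²) = 3650 Ω
∠Z = arctan(-3220/1710) = -62.0°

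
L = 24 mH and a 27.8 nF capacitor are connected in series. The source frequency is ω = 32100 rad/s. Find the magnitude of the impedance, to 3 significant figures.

X_L = ωL = 770 Ω
X_C = 1/(ωC) = 1120 Ω
Net reactance X = X_L − X_C = -350 Ω
Z = − j350 Ω
|Z| = √(0² + 350²) = 350 Ω

350 Ω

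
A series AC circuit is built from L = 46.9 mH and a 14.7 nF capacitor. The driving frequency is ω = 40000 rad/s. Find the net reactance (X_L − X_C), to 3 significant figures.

X_L = ωL = 1880 Ω
X_C = 1/(ωC) = 1700 Ω
X = 1880 − 1700 = 175 Ω

175 Ω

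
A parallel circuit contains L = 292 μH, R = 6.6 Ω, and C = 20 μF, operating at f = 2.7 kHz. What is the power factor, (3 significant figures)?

ω = 2πf = 16960 rad/s
X_L = ωL = 4.95 Ω
X_C = 1/(ωC) = 2.95 Ω
Parallel: admittances add. Y = 1/R + 1/(jωL) + jωC
Y = (0.152 + j0.137) S
|Y| = 0.205 S → |Z| = 1/|Y| = 4.89 Ω, ∠Z = −∠Y = -42.2°
cos φ = cos(-42.2°) = 0.741

0.741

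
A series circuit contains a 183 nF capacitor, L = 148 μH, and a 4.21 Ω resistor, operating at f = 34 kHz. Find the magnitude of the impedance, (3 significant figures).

ω = 2πf = 213600 rad/s
X_L = ωL = 31.6 Ω
X_C = 1/(ωC) = 25.6 Ω
Net reactance X = X_L − X_C = 6.04 Ω
Z = 4.21 + j6.04 Ω
|Z| = √(4.21² + 6.04²) = 7.36 Ω

7.36 Ω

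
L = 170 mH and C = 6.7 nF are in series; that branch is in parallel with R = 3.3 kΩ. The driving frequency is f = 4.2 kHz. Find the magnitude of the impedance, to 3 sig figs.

1100 Ω

ω = 2πf = 26390 rad/s
X_L = ωL = 4490 Ω
X_C = 1/(ωC) = 5660 Ω
Branch 1: Z₁ = R = 3300 Ω
Branch 2 (series LC): Z₂ = j(X_L − X_C) = −j1170 Ω
Parallel: Z = Z₁Z₂/(Z₁+Z₂), |Z| = 1100 Ω, ∠Z = -70.5°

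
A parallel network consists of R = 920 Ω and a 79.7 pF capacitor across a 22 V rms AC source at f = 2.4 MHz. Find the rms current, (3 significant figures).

35.7 mA

ω = 2πf = 1.508e+07 rad/s
X_C = 1/(ωC) = 832 Ω
Parallel: admittances add. Y = 1/R + jωC
Y = (0.00109 + j0.00120) S
|Y| = 0.00162 S → |Z| = 1/|Y| = 617 Ω, ∠Z = −∠Y = -47.9°
I = V/|Z| = 22/617 = 35.7 mA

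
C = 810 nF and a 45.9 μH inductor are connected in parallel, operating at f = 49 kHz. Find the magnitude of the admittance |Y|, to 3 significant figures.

ω = 2πf = 307900 rad/s
X_L = ωL = 14.1 Ω
X_C = 1/(ωC) = 4.01 Ω
Parallel: admittances add. Y = 1/(jωL) + jωC
Y = (0 + j0.179) S
|Y| = 0.179 S → |Z| = 1/|Y| = 5.60 Ω, ∠Z = −∠Y = -90.0°

179 mS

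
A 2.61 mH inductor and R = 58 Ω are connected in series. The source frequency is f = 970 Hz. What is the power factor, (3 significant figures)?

0.964

ω = 2πf = 6095 rad/s
X_L = ωL = 15.9 Ω
Z = 58.0 + j15.9 Ω
|Z| = √(58.0² + 15.9²) = 60.1 Ω
∠Z = arctan(15.9/58.0) = 15.3°
cos φ = cos(15.3°) = 0.964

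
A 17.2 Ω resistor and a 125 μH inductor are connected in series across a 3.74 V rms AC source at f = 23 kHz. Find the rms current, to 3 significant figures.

ω = 2πf = 144500 rad/s
X_L = ωL = 18.1 Ω
Z = 17.2 + j18.1 Ω
|Z| = √(17.2² + 18.1²) = 24.9 Ω
I = V/|Z| = 3.74/24.9 = 150 mA

150 mA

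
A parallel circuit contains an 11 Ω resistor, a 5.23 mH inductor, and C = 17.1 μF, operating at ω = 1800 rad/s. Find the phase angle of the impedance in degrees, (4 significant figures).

X_L = ωL = 9.414 Ω
X_C = 1/(ωC) = 32.49 Ω
Parallel: admittances add. Y = 1/R + 1/(jωL) + jωC
Y = (0.09091 − j0.07544) S
|Y| = 0.1181 S → |Z| = 1/|Y| = 8.465 Ω, ∠Z = −∠Y = 39.69°

39.69°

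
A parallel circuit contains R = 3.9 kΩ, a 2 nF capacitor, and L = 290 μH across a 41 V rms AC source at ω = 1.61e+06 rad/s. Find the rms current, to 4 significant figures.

45.44 mA

X_L = ωL = 466.9 Ω
X_C = 1/(ωC) = 310.6 Ω
Parallel: admittances add. Y = 1/R + 1/(jωL) + jωC
Y = (0.0002564 + j0.001078) S
|Y| = 0.001108 S → |Z| = 1/|Y| = 902.3 Ω, ∠Z = −∠Y = -76.62°
I = V/|Z| = 41/902.3 = 45.44 mA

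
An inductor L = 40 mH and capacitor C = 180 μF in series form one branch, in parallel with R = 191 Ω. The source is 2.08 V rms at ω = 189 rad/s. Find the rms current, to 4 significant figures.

X_L = ωL = 7.560 Ω
X_C = 1/(ωC) = 29.39 Ω
Branch 1: Z₁ = R = 191.0 Ω
Branch 2 (series LC): Z₂ = j(X_L − X_C) = −j21.83 Ω
Parallel: Z = Z₁Z₂/(Z₁+Z₂), |Z| = 21.69 Ω, ∠Z = -83.48°
I = V/|Z| = 2.08/21.69 = 95.88 mA

95.88 mA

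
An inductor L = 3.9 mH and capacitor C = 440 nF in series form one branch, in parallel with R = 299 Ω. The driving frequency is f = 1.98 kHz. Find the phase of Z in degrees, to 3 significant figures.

-65.8°

ω = 2πf = 12440 rad/s
X_L = ωL = 48.5 Ω
X_C = 1/(ωC) = 183 Ω
Branch 1: Z₁ = R = 299 Ω
Branch 2 (series LC): Z₂ = j(X_L − X_C) = −j134 Ω
Parallel: Z = Z₁Z₂/(Z₁+Z₂), |Z| = 122 Ω, ∠Z = -65.8°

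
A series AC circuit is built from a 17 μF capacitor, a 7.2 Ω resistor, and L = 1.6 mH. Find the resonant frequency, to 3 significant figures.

ω₀ = 1/√(LC) = 1/√(0.0016 × 1.7e-05) = 6063 rad/s
f₀ = ω₀/(2π) = 965 Hz

965 Hz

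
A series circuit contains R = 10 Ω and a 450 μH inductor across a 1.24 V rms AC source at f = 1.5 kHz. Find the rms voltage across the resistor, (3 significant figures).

ω = 2πf = 9425 rad/s
X_L = ωL = 4.24 Ω
Z = 10.0 + j4.24 Ω
|Z| = √(10.0² + 4.24²) = 10.9 Ω
I = V/|Z| = 114 mA
V_R = I·|Z_R| = 0.114 × 10.0 = 1.14 V

1.14 V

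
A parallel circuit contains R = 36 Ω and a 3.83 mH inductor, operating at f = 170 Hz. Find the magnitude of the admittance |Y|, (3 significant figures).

246 mS

ω = 2πf = 1068 rad/s
X_L = ωL = 4.09 Ω
Parallel: admittances add. Y = 1/R + 1/(jωL)
Y = (0.0278 − j0.244) S
|Y| = 0.246 S → |Z| = 1/|Y| = 4.06 Ω, ∠Z = −∠Y = 83.5°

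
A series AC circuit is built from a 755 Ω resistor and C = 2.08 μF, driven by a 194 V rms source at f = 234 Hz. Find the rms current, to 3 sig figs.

236 mA

ω = 2πf = 1470 rad/s
X_C = 1/(ωC) = 327 Ω
Z = 755 − j327 Ω
|Z| = √(755² + 327²) = 823 Ω
I = V/|Z| = 194/823 = 236 mA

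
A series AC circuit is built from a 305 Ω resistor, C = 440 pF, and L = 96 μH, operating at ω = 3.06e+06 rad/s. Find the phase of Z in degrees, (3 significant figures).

X_L = ωL = 294 Ω
X_C = 1/(ωC) = 743 Ω
Net reactance X = X_L − X_C = -449 Ω
Z = 305 − j449 Ω
|Z| = √(305² + 449²) = 543 Ω
∠Z = arctan(-449/305) = -55.8°

-55.8°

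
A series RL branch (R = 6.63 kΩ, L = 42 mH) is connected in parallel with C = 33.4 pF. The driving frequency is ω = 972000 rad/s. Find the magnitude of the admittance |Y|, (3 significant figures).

X_L = ωL = 40800 Ω
X_C = 1/(ωC) = 30800 Ω
Branch 1 (R+jX_L): Z₁ = 6630 + j40800 Ω, |Z₁| = 41400 Ω
Branch 2 (−jX_C): Z₂ = −j30800 Ω
Parallel: Z = Z₁Z₂/(Z₁+Z₂), |Z| = 106000 Ω, ∠Z = -65.7°
|Y| = 1/|Z| = 9.43 μS

9.43 μS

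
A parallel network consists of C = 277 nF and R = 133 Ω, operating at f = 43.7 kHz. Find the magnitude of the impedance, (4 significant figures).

13.08 Ω

ω = 2πf = 274600 rad/s
X_C = 1/(ωC) = 13.15 Ω
Parallel: admittances add. Y = 1/R + jωC
Y = (0.007519 + j0.07606) S
|Y| = 0.07643 S → |Z| = 1/|Y| = 13.08 Ω, ∠Z = −∠Y = -84.35°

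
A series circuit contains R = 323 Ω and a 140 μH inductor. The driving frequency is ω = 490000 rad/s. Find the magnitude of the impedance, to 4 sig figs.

330.2 Ω

X_L = ωL = 68.60 Ω
Z = 323.0 + j68.60 Ω
|Z| = √(323.0² + 68.60²) = 330.2 Ω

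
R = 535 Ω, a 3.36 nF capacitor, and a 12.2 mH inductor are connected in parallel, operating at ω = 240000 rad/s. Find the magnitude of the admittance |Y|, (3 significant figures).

X_L = ωL = 2930 Ω
X_C = 1/(ωC) = 1240 Ω
Parallel: admittances add. Y = 1/R + 1/(jωL) + jωC
Y = (0.00187 + j0.000465) S
|Y| = 0.00193 S → |Z| = 1/|Y| = 519 Ω, ∠Z = −∠Y = -14.0°

1.93 mS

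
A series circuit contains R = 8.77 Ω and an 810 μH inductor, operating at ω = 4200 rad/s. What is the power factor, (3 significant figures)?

X_L = ωL = 3.40 Ω
Z = 8.77 + j3.40 Ω
|Z| = √(8.77² + 3.40²) = 9.41 Ω
∠Z = arctan(3.40/8.77) = 21.2°
cos φ = cos(21.2°) = 0.932

0.932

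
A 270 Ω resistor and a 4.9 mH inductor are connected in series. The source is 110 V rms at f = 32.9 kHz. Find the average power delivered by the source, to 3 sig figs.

ω = 2πf = 206700 rad/s
X_L = ωL = 1010 Ω
Z = 270 + j1010 Ω
|Z| = √(270² + 1010²) = 1050 Ω
∠Z = arctan(1010/270) = 75.1°
I = V/|Z| = 105 mA
P = VI cos φ = 110 × 0.105 × cos(75.1°) = 2.97 W

2.97 W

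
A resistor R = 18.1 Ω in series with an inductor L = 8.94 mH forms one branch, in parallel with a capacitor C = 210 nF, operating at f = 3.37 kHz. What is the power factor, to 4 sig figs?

0.5361

ω = 2πf = 21170 rad/s
X_L = ωL = 189.3 Ω
X_C = 1/(ωC) = 224.9 Ω
Branch 1 (R+jX_L): Z₁ = 18.10 + j189.3 Ω, |Z₁| = 190.2 Ω
Branch 2 (−jX_C): Z₂ = −j224.9 Ω
Parallel: Z = Z₁Z₂/(Z₁+Z₂), |Z| = 1071 Ω, ∠Z = 57.58°
cos φ = cos(57.58°) = 0.5361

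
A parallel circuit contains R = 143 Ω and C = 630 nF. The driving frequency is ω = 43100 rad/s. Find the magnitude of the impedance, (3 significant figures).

35.7 Ω

X_C = 1/(ωC) = 36.8 Ω
Parallel: admittances add. Y = 1/R + jωC
Y = (0.00699 + j0.0272) S
|Y| = 0.0280 S → |Z| = 1/|Y| = 35.7 Ω, ∠Z = −∠Y = -75.6°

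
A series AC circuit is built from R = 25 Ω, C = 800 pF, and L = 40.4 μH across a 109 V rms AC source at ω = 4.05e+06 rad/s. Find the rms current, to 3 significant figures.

X_L = ωL = 164 Ω
X_C = 1/(ωC) = 309 Ω
Net reactance X = X_L − X_C = -145 Ω
Z = 25.0 − j145 Ω
|Z| = √(25.0² + 145²) = 147 Ω
I = V/|Z| = 109/147 = 741 mA

741 mA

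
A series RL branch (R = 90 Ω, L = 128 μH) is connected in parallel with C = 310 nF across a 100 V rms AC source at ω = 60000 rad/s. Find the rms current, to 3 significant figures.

2.08 A

X_L = ωL = 7.68 Ω
X_C = 1/(ωC) = 53.8 Ω
Branch 1 (R+jX_L): Z₁ = 90.0 + j7.68 Ω, |Z₁| = 90.3 Ω
Branch 2 (−jX_C): Z₂ = −j53.8 Ω
Parallel: Z = Z₁Z₂/(Z₁+Z₂), |Z| = 48.0 Ω, ∠Z = -58.0°
I = V/|Z| = 100/48.0 = 2.08 A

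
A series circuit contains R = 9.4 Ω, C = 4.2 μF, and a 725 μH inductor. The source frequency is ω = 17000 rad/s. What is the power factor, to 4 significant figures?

X_L = ωL = 12.32 Ω
X_C = 1/(ωC) = 14.01 Ω
Net reactance X = X_L − X_C = -1.681 Ω
Z = 9.400 − j1.681 Ω
|Z| = √(9.400² + 1.681²) = 9.549 Ω
∠Z = arctan(-1.681/9.400) = -10.14°
cos φ = cos(-10.14°) = 0.9844

0.9844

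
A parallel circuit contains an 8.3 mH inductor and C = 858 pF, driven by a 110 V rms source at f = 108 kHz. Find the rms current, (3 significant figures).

ω = 2πf = 678600 rad/s
X_L = ωL = 5630 Ω
X_C = 1/(ωC) = 1720 Ω
Parallel: admittances add. Y = 1/(jωL) + jωC
Y = (0 + j0.000405) S
|Y| = 0.000405 S → |Z| = 1/|Y| = 2470 Ω, ∠Z = −∠Y = -90.0°
I = V/|Z| = 110/2470 = 44.5 mA

44.5 mA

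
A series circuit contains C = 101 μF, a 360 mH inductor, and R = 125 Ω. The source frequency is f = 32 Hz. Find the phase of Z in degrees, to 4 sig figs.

ω = 2πf = 201.1 rad/s
X_L = ωL = 72.38 Ω
X_C = 1/(ωC) = 49.24 Ω
Net reactance X = X_L − X_C = 23.14 Ω
Z = 125.0 + j23.14 Ω
|Z| = √(125.0² + 23.14²) = 127.1 Ω
∠Z = arctan(23.14/125.0) = 10.49°

10.49°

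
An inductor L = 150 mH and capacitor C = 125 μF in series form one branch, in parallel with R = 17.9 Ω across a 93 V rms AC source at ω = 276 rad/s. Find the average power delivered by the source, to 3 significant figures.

483 W

X_L = ωL = 41.4 Ω
X_C = 1/(ωC) = 29.0 Ω
Branch 1: Z₁ = R = 17.9 Ω
Branch 2 (series LC): Z₂ = j(X_L − X_C) = j12.4 Ω
Parallel: Z = Z₁Z₂/(Z₁+Z₂), |Z| = 10.2 Ω, ∠Z = 55.3°
I = V/|Z| = 9.12 A
P = VI cos φ = 93 × 9.12 × cos(55.3°) = 483 W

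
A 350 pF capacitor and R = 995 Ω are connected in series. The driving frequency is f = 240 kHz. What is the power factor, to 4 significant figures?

ω = 2πf = 1.508e+06 rad/s
X_C = 1/(ωC) = 1895 Ω
Z = 995.0 − j1895 Ω
|Z| = √(995.0² + 1895²) = 2140 Ω
∠Z = arctan(-1895/995.0) = -62.29°
cos φ = cos(-62.29°) = 0.4649

0.4649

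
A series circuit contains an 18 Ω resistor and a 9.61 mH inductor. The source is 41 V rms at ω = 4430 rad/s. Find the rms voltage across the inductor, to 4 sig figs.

37.76 V

X_L = ωL = 42.57 Ω
Z = 18.00 + j42.57 Ω
|Z| = √(18.00² + 42.57²) = 46.22 Ω
I = V/|Z| = 887.0 mA
V_L = I·|Z_L| = 0.8870 × 42.57 = 37.76 V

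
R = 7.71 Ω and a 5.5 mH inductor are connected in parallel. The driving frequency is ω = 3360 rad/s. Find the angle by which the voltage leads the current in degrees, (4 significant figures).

X_L = ωL = 18.48 Ω
Parallel: admittances add. Y = 1/R + 1/(jωL)
Y = (0.1297 − j0.05411) S
|Y| = 0.1405 S → |Z| = 1/|Y| = 7.116 Ω, ∠Z = −∠Y = 22.65°

22.65°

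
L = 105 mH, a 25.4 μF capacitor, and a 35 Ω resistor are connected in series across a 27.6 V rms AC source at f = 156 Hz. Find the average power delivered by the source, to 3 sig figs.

5.16 W

ω = 2πf = 980.2 rad/s
X_L = ωL = 103 Ω
X_C = 1/(ωC) = 40.2 Ω
Net reactance X = X_L − X_C = 62.8 Ω
Z = 35.0 + j62.8 Ω
|Z| = √(35.0² + 62.8²) = 71.9 Ω
∠Z = arctan(62.8/35.0) = 60.8°
I = V/|Z| = 384 mA
P = VI cos φ = 27.6 × 0.384 × cos(60.8°) = 5.16 W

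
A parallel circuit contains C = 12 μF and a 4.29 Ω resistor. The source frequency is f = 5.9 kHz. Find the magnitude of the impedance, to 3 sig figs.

ω = 2πf = 37070 rad/s
X_C = 1/(ωC) = 2.25 Ω
Parallel: admittances add. Y = 1/R + jωC
Y = (0.233 + j0.445) S
|Y| = 0.502 S → |Z| = 1/|Y| = 1.99 Ω, ∠Z = −∠Y = -62.3°

1.99 Ω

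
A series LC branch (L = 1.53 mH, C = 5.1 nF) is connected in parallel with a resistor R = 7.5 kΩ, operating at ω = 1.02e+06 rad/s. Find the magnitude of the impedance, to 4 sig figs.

X_L = ωL = 1561 Ω
X_C = 1/(ωC) = 192.2 Ω
Branch 1: Z₁ = R = 7500 Ω
Branch 2 (series LC): Z₂ = j(X_L − X_C) = j1368 Ω
Parallel: Z = Z₁Z₂/(Z₁+Z₂), |Z| = 1346 Ω, ∠Z = 79.66°

1346 Ω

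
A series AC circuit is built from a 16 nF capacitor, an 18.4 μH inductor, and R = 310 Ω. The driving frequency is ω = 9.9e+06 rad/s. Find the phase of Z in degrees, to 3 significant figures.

X_L = ωL = 182 Ω
X_C = 1/(ωC) = 6.31 Ω
Net reactance X = X_L − X_C = 176 Ω
Z = 310 + j176 Ω
|Z| = √(310² + 176²) = 356 Ω
∠Z = arctan(176/310) = 29.6°

29.6°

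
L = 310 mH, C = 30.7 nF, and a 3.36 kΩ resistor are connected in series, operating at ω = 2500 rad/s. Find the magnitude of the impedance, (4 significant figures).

12710 Ω

X_L = ωL = 775.0 Ω
X_C = 1/(ωC) = 13030 Ω
Net reactance X = X_L − X_C = -12250 Ω
Z = 3360 − j12250 Ω
|Z| = √(3360² + 12250²) = 12710 Ω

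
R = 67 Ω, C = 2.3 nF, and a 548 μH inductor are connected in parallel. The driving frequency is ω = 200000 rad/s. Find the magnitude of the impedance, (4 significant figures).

X_L = ωL = 109.6 Ω
X_C = 1/(ωC) = 2174 Ω
Parallel: admittances add. Y = 1/R + 1/(jωL) + jωC
Y = (0.01493 − j0.008664) S
|Y| = 0.01726 S → |Z| = 1/|Y| = 57.94 Ω, ∠Z = −∠Y = 30.13°

57.94 Ω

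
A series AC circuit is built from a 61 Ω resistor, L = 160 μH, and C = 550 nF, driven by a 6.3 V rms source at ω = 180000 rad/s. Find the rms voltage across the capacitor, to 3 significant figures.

X_L = ωL = 28.8 Ω
X_C = 1/(ωC) = 10.1 Ω
Net reactance X = X_L − X_C = 18.7 Ω
Z = 61.0 + j18.7 Ω
|Z| = √(61.0² + 18.7²) = 63.8 Ω
I = V/|Z| = 98.7 mA
V_C = I·|Z_C| = 0.0987 × 10.1 = 0.997 V

0.997 V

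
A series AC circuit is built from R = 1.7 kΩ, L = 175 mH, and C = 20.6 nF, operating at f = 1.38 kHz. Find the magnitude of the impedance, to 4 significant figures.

4421 Ω

ω = 2πf = 8671 rad/s
X_L = ωL = 1517 Ω
X_C = 1/(ωC) = 5599 Ω
Net reactance X = X_L − X_C = -4081 Ω
Z = 1700 − j4081 Ω
|Z| = √(1700² + 4081²) = 4421 Ω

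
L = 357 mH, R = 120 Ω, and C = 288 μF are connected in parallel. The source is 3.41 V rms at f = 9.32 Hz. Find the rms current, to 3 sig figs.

ω = 2πf = 58.56 rad/s
X_L = ωL = 20.9 Ω
X_C = 1/(ωC) = 59.3 Ω
Parallel: admittances add. Y = 1/R + 1/(jωL) + jωC
Y = (0.00833 − j0.0310) S
|Y| = 0.0321 S → |Z| = 1/|Y| = 31.2 Ω, ∠Z = −∠Y = 74.9°
I = V/|Z| = 3.41/31.2 = 109 mA

109 mA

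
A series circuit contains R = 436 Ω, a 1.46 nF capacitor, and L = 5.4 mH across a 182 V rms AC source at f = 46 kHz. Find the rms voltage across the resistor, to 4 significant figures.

ω = 2πf = 289000 rad/s
X_L = ωL = 1561 Ω
X_C = 1/(ωC) = 2370 Ω
Net reactance X = X_L − X_C = -809.0 Ω
Z = 436.0 − j809.0 Ω
|Z| = √(436.0² + 809.0²) = 919.0 Ω
I = V/|Z| = 198.0 mA
V_R = I·|Z_R| = 0.1980 × 436.0 = 86.34 V

86.34 V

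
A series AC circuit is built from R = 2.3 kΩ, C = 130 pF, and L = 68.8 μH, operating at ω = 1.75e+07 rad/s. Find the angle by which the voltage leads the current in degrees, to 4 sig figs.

18.39°

X_L = ωL = 1204 Ω
X_C = 1/(ωC) = 439.6 Ω
Net reactance X = X_L − X_C = 764.4 Ω
Z = 2300 + j764.4 Ω
|Z| = √(2300² + 764.4²) = 2424 Ω
∠Z = arctan(764.4/2300) = 18.39°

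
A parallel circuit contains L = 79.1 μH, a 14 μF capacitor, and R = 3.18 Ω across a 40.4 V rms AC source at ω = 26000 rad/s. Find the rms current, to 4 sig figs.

X_L = ωL = 2.057 Ω
X_C = 1/(ωC) = 2.747 Ω
Parallel: admittances add. Y = 1/R + 1/(jωL) + jωC
Y = (0.3145 − j0.1222) S
|Y| = 0.3374 S → |Z| = 1/|Y| = 2.964 Ω, ∠Z = −∠Y = 21.24°
I = V/|Z| = 40.4/2.964 = 13.63 A

13.63 A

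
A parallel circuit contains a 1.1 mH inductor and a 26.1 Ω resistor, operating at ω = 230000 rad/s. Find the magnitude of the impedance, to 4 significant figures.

X_L = ωL = 253.0 Ω
Parallel: admittances add. Y = 1/R + 1/(jωL)
Y = (0.03831 − j0.003953) S
|Y| = 0.03852 S → |Z| = 1/|Y| = 25.96 Ω, ∠Z = −∠Y = 5.890°

25.96 Ω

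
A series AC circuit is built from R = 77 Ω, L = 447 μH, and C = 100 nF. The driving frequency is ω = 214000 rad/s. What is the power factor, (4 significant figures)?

0.8440

X_L = ωL = 95.66 Ω
X_C = 1/(ωC) = 46.73 Ω
Net reactance X = X_L − X_C = 48.93 Ω
Z = 77.00 + j48.93 Ω
|Z| = √(77.00² + 48.93²) = 91.23 Ω
∠Z = arctan(48.93/77.00) = 32.43°
cos φ = cos(32.43°) = 0.8440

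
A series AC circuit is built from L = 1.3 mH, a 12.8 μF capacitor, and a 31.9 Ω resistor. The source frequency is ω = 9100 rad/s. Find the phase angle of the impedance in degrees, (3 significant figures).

5.81°

X_L = ωL = 11.8 Ω
X_C = 1/(ωC) = 8.59 Ω
Net reactance X = X_L − X_C = 3.24 Ω
Z = 31.9 + j3.24 Ω
|Z| = √(31.9² + 3.24²) = 32.1 Ω
∠Z = arctan(3.24/31.9) = 5.81°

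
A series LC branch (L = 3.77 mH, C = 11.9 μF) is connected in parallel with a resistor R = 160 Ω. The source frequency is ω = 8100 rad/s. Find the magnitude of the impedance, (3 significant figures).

X_L = ωL = 30.5 Ω
X_C = 1/(ωC) = 10.4 Ω
Branch 1: Z₁ = R = 160 Ω
Branch 2 (series LC): Z₂ = j(X_L − X_C) = j20.2 Ω
Parallel: Z = Z₁Z₂/(Z₁+Z₂), |Z| = 20.0 Ω, ∠Z = 82.8°

20.0 Ω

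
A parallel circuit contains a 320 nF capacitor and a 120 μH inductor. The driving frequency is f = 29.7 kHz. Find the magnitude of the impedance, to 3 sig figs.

66.4 Ω

ω = 2πf = 186600 rad/s
X_L = ωL = 22.4 Ω
X_C = 1/(ωC) = 16.7 Ω
Parallel: admittances add. Y = 1/(jωL) + jωC
Y = (0 + j0.0151) S
|Y| = 0.0151 S → |Z| = 1/|Y| = 66.4 Ω, ∠Z = −∠Y = -90.0°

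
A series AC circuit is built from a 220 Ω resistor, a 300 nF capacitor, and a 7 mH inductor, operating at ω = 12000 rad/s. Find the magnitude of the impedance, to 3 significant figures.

X_L = ωL = 84.0 Ω
X_C = 1/(ωC) = 278 Ω
Net reactance X = X_L − X_C = -194 Ω
Z = 220 − j194 Ω
|Z| = √(220² + 194²) = 293 Ω

293 Ω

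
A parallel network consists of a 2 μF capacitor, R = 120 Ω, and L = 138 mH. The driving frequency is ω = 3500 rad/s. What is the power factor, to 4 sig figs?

0.8607

X_L = ωL = 483.0 Ω
X_C = 1/(ωC) = 142.9 Ω
Parallel: admittances add. Y = 1/R + 1/(jωL) + jωC
Y = (0.008333 + j0.004930) S
|Y| = 0.009682 S → |Z| = 1/|Y| = 103.3 Ω, ∠Z = −∠Y = -30.61°
cos φ = cos(-30.61°) = 0.8607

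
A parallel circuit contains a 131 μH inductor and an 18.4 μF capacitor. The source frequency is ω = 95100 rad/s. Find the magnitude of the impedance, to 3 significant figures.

0.599 Ω

X_L = ωL = 12.5 Ω
X_C = 1/(ωC) = 0.571 Ω
Parallel: admittances add. Y = 1/(jωL) + jωC
Y = (0 + j1.67) S
|Y| = 1.67 S → |Z| = 1/|Y| = 0.599 Ω, ∠Z = −∠Y = -90.0°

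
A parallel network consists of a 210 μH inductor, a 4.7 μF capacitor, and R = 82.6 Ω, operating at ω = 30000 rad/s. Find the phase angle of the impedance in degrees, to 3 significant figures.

55.7°

X_L = ωL = 6.30 Ω
X_C = 1/(ωC) = 7.09 Ω
Parallel: admittances add. Y = 1/R + 1/(jωL) + jωC
Y = (0.0121 − j0.0177) S
|Y| = 0.0215 S → |Z| = 1/|Y| = 46.6 Ω, ∠Z = −∠Y = 55.7°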